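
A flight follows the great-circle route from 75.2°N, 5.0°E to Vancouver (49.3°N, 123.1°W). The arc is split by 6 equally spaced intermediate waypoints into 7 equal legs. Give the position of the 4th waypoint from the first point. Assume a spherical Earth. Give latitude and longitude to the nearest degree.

Convert each endpoint to a unit vector on the sphere (x = cos φ cos λ, y = cos φ sin λ, z = sin φ).
The central angle between the endpoints is δ = arccos(p₁·p₂) ≈ 0.889 rad (50.9°).
Interpolate at f = 4/7 with slerp weights a = sin((1−f)δ)/sin δ ≈ 0.479, b = sin(fδ)/sin δ ≈ 0.626.
p = a·p₁ + b·p₂ ≈ (-0.101, -0.332, 0.938); φ = arcsin(p_z) ≈ 69.72°, λ = atan2(p_y, p_x) ≈ -106.98°.

≈ 70°N, 107°W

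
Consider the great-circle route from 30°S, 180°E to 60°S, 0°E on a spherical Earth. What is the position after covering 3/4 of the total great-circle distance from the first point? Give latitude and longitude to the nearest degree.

≈ 82°S, 0°E

Write both endpoints as unit vectors p₁, p₂ with components (cos φ cos λ, cos φ sin λ, sin φ).
The central angle between the endpoints is δ = arccos(p₁·p₂) ≈ 1.571 rad (90.0°).
Interpolate at f = 3/4 with slerp weights a = sin((1−f)δ)/sin δ ≈ 0.383, b = sin(fδ)/sin δ ≈ 0.924.
p = a·p₁ + b·p₂ ≈ (0.131, 0.000, -0.991); φ = arcsin(p_z) ≈ -82.50°, λ = atan2(p_y, p_x) ≈ 0.00°.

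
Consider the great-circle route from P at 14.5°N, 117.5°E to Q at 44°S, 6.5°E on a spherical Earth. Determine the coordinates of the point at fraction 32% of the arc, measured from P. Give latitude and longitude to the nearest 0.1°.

The haversine formula gives a central angle δ ≈ 2.008 rad (115.1°) between the endpoints.
Interpolate at f = 0.32 with slerp weights a = sin((1−f)δ)/sin δ ≈ 1.081, b = sin(fδ)/sin δ ≈ 0.662.
p = a·p₁ + b·p₂ ≈ (-0.010, 0.982, -0.189); φ = arcsin(p_z) ≈ -10.89°, λ = atan2(p_y, p_x) ≈ 90.60°.

≈ 10.9°S, 90.6°E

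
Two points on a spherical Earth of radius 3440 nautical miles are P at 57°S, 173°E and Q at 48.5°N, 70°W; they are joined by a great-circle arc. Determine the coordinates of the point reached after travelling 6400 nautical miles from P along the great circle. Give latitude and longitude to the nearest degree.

From cos δ = sin φ₁ sin φ₂ + cos φ₁ cos φ₂ cos Δλ, the central angle is δ ≈ 2.485 rad (142.4°). The total great-circle distance is δ·R ≈ 2.485 × 3440 ≈ 8548 nmi, so the target fraction is f = 6400/8548 ≈ 0.749.
Interpolate at f ≈ 0.749 with slerp weights a = sin((1−f)δ)/sin δ ≈ 0.957, b = sin(fδ)/sin δ ≈ 1.570.
p = a·p₁ + b·p₂ ≈ (-0.162, -0.914, 0.373); φ = arcsin(p_z) ≈ 21.88°, λ = atan2(p_y, p_x) ≈ -100.04°.

≈ 22°N, 100°W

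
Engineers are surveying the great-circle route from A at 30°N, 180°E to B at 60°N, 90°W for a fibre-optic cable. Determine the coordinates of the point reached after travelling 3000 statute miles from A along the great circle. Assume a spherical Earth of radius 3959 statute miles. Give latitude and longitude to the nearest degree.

Write both endpoints as unit vectors p₁, p₂ with components (cos φ cos λ, cos φ sin λ, sin φ).
The central angle between the endpoints is δ = arccos(p₁·p₂) ≈ 1.123 rad (64.3°). The total great-circle distance is δ·R ≈ 1.123 × 3959 ≈ 4446 mi, so the target fraction is f = 3000/4446 ≈ 0.675.
Interpolate at f ≈ 0.675 with slerp weights a = sin((1−f)δ)/sin δ ≈ 0.396, b = sin(fδ)/sin δ ≈ 0.762.
p = a·p₁ + b·p₂ ≈ (-0.343, -0.381, 0.858); φ = arcsin(p_z) ≈ 59.14°, λ = atan2(p_y, p_x) ≈ -131.99°.

≈ 59°N, 132°W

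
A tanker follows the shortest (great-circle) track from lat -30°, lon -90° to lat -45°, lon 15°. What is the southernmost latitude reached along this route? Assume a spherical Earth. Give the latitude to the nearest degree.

The great circle lies in the plane with unit normal n̂ = (p₁ × p₂)/|p₁ × p₂|.
Here n̂_z ≈ +0.603; the vertex latitude is φ_max = arccos|n̂_z| ≈ 52.9°.
Check via Clairaut: cos φ_max = |cos φ₁| · sin C = cos(30.0°)·sin(135.9°) ≈ 0.603, again giving ≈ 52.9°.

≈ -53°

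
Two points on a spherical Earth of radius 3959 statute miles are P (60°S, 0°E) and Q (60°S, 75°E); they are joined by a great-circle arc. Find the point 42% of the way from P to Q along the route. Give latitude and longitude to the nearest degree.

Convert each endpoint to a unit vector on the sphere (x = cos φ cos λ, y = cos φ sin λ, z = sin φ).
The central angle between the endpoints is δ = arccos(p₁·p₂) ≈ 0.619 rad (35.4°).
Interpolate at f = 0.42 with slerp weights a = sin((1−f)δ)/sin δ ≈ 0.606, b = sin(fδ)/sin δ ≈ 0.443.
p = a·p₁ + b·p₂ ≈ (0.360, 0.214, -0.908); φ = arcsin(p_z) ≈ -65.24°, λ = atan2(p_y, p_x) ≈ 30.72°.

≈ (65°S, 31°E)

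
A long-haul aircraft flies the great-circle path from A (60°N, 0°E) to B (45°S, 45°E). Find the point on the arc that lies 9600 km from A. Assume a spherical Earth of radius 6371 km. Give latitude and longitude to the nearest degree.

From cos δ = sin φ₁ sin φ₂ + cos φ₁ cos φ₂ cos Δλ, the central angle is δ ≈ 1.942 rad (111.2°). The total great-circle distance is δ·R ≈ 1.942 × 6371 ≈ 12370 km, so the target fraction is f = 9600/12370 ≈ 0.776.
Interpolate at f ≈ 0.776 with slerp weights a = sin((1−f)δ)/sin δ ≈ 0.452, b = sin(fδ)/sin δ ≈ 1.071.
p = a·p₁ + b·p₂ ≈ (0.761, 0.535, -0.366); φ = arcsin(p_z) ≈ -21.45°, λ = atan2(p_y, p_x) ≈ 35.11°.

≈ (21°S, 35°E)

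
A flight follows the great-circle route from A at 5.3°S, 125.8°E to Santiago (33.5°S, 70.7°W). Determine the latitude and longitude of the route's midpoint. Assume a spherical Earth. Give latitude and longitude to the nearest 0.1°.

≈ 64.5°S, 176.2°E

The haversine formula gives a central angle δ ≈ 2.412 rad (138.2°) between the endpoints.
Interpolate at f = 1/2 with slerp weights a = sin((1−f)δ)/sin δ ≈ 1.401, b = sin(fδ)/sin δ ≈ 1.401.
p = a·p₁ + b·p₂ ≈ (-0.430, 0.029, -0.902); φ = arcsin(p_z) ≈ -64.48°, λ = atan2(p_y, p_x) ≈ 176.16°.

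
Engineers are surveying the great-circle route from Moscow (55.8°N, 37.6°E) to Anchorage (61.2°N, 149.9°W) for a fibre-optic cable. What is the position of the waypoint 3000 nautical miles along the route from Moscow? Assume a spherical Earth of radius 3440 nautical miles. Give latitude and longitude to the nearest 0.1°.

Convert each endpoint to a unit vector on the sphere (x = cos φ cos λ, y = cos φ sin λ, z = sin φ).
The central angle between the endpoints is δ = arccos(p₁·p₂) ≈ 1.097 rad (62.9°). The total great-circle distance is δ·R ≈ 1.097 × 3440 ≈ 3774 nmi, so the target fraction is f = 3000/3774 ≈ 0.795.
Interpolate at f ≈ 0.795 with slerp weights a = sin((1−f)δ)/sin δ ≈ 0.251, b = sin(fδ)/sin δ ≈ 0.860.
p = a·p₁ + b·p₂ ≈ (-0.247, -0.122, 0.961); φ = arcsin(p_z) ≈ 74.01°, λ = atan2(p_y, p_x) ≈ -153.73°.

≈ 74.0°N, 153.7°W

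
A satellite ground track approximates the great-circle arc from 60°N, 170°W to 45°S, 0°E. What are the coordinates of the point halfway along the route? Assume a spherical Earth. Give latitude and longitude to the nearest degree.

≈ 34°N, 22°W

Write both endpoints as unit vectors p₁, p₂ with components (cos φ cos λ, cos φ sin λ, sin φ).
The central angle between the endpoints is δ = arccos(p₁·p₂) ≈ 2.860 rad (163.9°).
Interpolate at f = 1/2 with slerp weights a = sin((1−f)δ)/sin δ ≈ 3.560, b = sin(fδ)/sin δ ≈ 3.560.
p = a·p₁ + b·p₂ ≈ (0.764, -0.309, 0.566); φ = arcsin(p_z) ≈ 34.46°, λ = atan2(p_y, p_x) ≈ -22.02°.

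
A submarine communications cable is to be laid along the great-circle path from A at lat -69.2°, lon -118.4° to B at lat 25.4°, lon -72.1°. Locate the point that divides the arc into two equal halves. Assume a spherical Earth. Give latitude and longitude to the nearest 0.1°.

≈ lat -23.3°, lon -84.7°

From cos δ = sin φ₁ sin φ₂ + cos φ₁ cos φ₂ cos Δλ, the central angle is δ ≈ 1.751 rad (100.3°).
Interpolate at f = 1/2 with slerp weights a = sin((1−f)δ)/sin δ ≈ 0.781, b = sin(fδ)/sin δ ≈ 0.781.
p = a·p₁ + b·p₂ ≈ (0.085, -0.915, -0.395); φ = arcsin(p_z) ≈ -23.26°, λ = atan2(p_y, p_x) ≈ -84.70°.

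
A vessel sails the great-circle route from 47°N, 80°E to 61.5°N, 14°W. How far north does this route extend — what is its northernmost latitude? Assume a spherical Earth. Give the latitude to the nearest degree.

The great circle lies in the plane with unit normal n̂ = (p₁ × p₂)/|p₁ × p₂|.
Here n̂_z ≈ -0.414; the vertex latitude is φ_max = arccos|n̂_z| ≈ 65.6°.
Check via Clairaut: cos φ_max = |cos φ₁| · sin C = cos(47.0°)·sin(37.4°) ≈ 0.414, again giving ≈ 65.6°.

≈ 66°N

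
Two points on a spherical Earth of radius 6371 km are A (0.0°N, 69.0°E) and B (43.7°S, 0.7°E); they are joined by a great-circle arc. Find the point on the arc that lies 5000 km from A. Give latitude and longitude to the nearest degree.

Convert each endpoint to a unit vector on the sphere (x = cos φ cos λ, y = cos φ sin λ, z = sin φ).
The central angle between the endpoints is δ = arccos(p₁·p₂) ≈ 1.300 rad (74.5°). The total great-circle distance is δ·R ≈ 1.300 × 6371 ≈ 8284 km, so the target fraction is f = 5000/8284 ≈ 0.604.
Interpolate at f ≈ 0.604 with slerp weights a = sin((1−f)δ)/sin δ ≈ 0.511, b = sin(fδ)/sin δ ≈ 0.733.
p = a·p₁ + b·p₂ ≈ (0.713, 0.484, -0.507); φ = arcsin(p_z) ≈ -30.44°, λ = atan2(p_y, p_x) ≈ 34.15°.

≈ (30°S, 34°E)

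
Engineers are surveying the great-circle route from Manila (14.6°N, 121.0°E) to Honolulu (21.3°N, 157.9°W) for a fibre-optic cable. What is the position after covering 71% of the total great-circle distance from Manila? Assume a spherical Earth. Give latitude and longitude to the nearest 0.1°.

≈ 23.7°N, 178.2°E

Write both endpoints as unit vectors p₁, p₂ with components (cos φ cos λ, cos φ sin λ, sin φ).
The central angle between the endpoints is δ = arccos(p₁·p₂) ≈ 1.338 rad (76.6°).
Interpolate at f = 0.71 with slerp weights a = sin((1−f)δ)/sin δ ≈ 0.389, b = sin(fδ)/sin δ ≈ 0.836.
p = a·p₁ + b·p₂ ≈ (-0.915, 0.029, 0.402); φ = arcsin(p_z) ≈ 23.68°, λ = atan2(p_y, p_x) ≈ 178.15°.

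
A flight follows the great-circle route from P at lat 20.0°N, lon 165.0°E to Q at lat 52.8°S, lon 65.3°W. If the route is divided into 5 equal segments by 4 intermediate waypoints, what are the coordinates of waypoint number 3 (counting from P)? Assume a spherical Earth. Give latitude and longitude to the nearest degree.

From cos δ = sin φ₁ sin φ₂ + cos φ₁ cos φ₂ cos Δλ, the central angle is δ ≈ 2.259 rad (129.4°).
Interpolate at f = 3/5 with slerp weights a = sin((1−f)δ)/sin δ ≈ 1.017, b = sin(fδ)/sin δ ≈ 1.265.
p = a·p₁ + b·p₂ ≈ (-0.604, -0.447, -0.660); φ = arcsin(p_z) ≈ -41.28°, λ = atan2(p_y, p_x) ≈ -143.46°.

≈ lat 41°S, lon 143°W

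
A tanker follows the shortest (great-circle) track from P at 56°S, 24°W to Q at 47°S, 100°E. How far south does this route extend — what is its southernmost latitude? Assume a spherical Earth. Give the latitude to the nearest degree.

≈ 70°S

The great circle lies in the plane with unit normal n̂ = (p₁ × p₂)/|p₁ × p₂|.
Here n̂_z ≈ +0.344; the vertex latitude is φ_max = arccos|n̂_z| ≈ 69.9°.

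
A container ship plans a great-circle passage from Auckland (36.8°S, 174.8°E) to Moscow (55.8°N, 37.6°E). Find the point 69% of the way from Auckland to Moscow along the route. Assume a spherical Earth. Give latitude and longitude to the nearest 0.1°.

≈ 43.5°N, 108.2°E

The haversine formula gives a central angle δ ≈ 2.542 rad (145.7°) between the endpoints.
Interpolate at f = 0.69 with slerp weights a = sin((1−f)δ)/sin δ ≈ 1.257, b = sin(fδ)/sin δ ≈ 1.743.
p = a·p₁ + b·p₂ ≈ (-0.226, 0.689, 0.689); φ = arcsin(p_z) ≈ 43.53°, λ = atan2(p_y, p_x) ≈ 108.16°.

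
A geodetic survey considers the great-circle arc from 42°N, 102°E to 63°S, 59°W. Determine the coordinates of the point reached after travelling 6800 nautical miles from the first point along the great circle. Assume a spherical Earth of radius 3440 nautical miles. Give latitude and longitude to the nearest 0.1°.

Write both endpoints as unit vectors p₁, p₂ with components (cos φ cos λ, cos φ sin λ, sin φ).
The central angle between the endpoints is δ = arccos(p₁·p₂) ≈ 2.727 rad (156.2°). The total great-circle distance is δ·R ≈ 2.727 × 3440 ≈ 9380 nmi, so the target fraction is f = 6800/9380 ≈ 0.725.
Interpolate at f ≈ 0.725 with slerp weights a = sin((1−f)δ)/sin δ ≈ 1.692, b = sin(fδ)/sin δ ≈ 2.280.
p = a·p₁ + b·p₂ ≈ (0.272, 0.342, -0.899); φ = arcsin(p_z) ≈ -64.08°, λ = atan2(p_y, p_x) ≈ 51.57°.

≈ 64.1°S, 51.6°E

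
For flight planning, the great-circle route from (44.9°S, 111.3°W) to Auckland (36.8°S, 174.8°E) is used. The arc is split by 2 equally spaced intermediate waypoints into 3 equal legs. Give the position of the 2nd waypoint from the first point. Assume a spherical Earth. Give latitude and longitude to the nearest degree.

The haversine formula gives a central angle δ ≈ 0.952 rad (54.5°) between the endpoints.
Interpolate at f = 2/3 with slerp weights a = sin((1−f)δ)/sin δ ≈ 0.383, b = sin(fδ)/sin δ ≈ 0.728.
p = a·p₁ + b·p₂ ≈ (-0.679, -0.200, -0.706); φ = arcsin(p_z) ≈ -44.94°, λ = atan2(p_y, p_x) ≈ -163.59°.

≈ (45°S, 164°W)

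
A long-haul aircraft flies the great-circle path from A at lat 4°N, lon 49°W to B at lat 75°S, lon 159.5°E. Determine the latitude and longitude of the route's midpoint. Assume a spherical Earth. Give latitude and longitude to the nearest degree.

From cos δ = sin φ₁ sin φ₂ + cos φ₁ cos φ₂ cos Δλ, the central angle is δ ≈ 1.869 rad (107.1°).
Interpolate at f = 1/2 with slerp weights a = sin((1−f)δ)/sin δ ≈ 0.842, b = sin(fδ)/sin δ ≈ 0.842.
p = a·p₁ + b·p₂ ≈ (0.347, -0.557, -0.754); φ = arcsin(p_z) ≈ -48.97°, λ = atan2(p_y, p_x) ≈ -58.11°.

≈ lat 49°S, lon 58°W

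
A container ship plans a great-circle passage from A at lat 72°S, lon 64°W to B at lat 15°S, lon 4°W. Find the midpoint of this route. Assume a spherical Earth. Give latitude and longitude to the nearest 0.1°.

≈ lat 46.4°S, lon 17.4°W

Write both endpoints as unit vectors p₁, p₂ with components (cos φ cos λ, cos φ sin λ, sin φ).
The central angle between the endpoints is δ = arccos(p₁·p₂) ≈ 1.164 rad (66.7°).
Interpolate at f = 1/2 with slerp weights a = sin((1−f)δ)/sin δ ≈ 0.599, b = sin(fδ)/sin δ ≈ 0.599.
p = a·p₁ + b·p₂ ≈ (0.658, -0.207, -0.724); φ = arcsin(p_z) ≈ -46.40°, λ = atan2(p_y, p_x) ≈ -17.43°.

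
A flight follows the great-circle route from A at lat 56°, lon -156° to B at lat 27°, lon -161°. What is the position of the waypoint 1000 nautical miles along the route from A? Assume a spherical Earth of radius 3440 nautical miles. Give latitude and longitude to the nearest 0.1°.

≈ lat 39.5°, lon -159.4°

The haversine formula gives a central angle δ ≈ 0.510 rad (29.2°) between the endpoints. The total great-circle distance is δ·R ≈ 0.510 × 3440 ≈ 1755 nmi, so the target fraction is f = 1000/1755 ≈ 0.570.
Interpolate at f ≈ 0.570 with slerp weights a = sin((1−f)δ)/sin δ ≈ 0.446, b = sin(fδ)/sin δ ≈ 0.587.
p = a·p₁ + b·p₂ ≈ (-0.722, -0.272, 0.636); φ = arcsin(p_z) ≈ 39.50°, λ = atan2(p_y, p_x) ≈ -159.39°.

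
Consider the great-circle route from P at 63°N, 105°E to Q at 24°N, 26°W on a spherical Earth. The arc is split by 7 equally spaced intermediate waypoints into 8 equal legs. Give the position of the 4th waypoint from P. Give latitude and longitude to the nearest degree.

≈ 62°N, 3°E

The haversine formula gives a central angle δ ≈ 1.480 rad (84.8°) between the endpoints.
Interpolate at f = 4/8 with slerp weights a = sin((1−f)δ)/sin δ ≈ 0.677, b = sin(fδ)/sin δ ≈ 0.677.
p = a·p₁ + b·p₂ ≈ (0.476, 0.026, 0.879); φ = arcsin(p_z) ≈ 61.50°, λ = atan2(p_y, p_x) ≈ 3.10°.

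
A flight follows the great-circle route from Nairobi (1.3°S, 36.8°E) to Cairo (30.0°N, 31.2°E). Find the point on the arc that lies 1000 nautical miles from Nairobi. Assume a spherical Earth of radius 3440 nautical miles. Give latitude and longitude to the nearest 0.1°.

≈ (15.1°N, 34.1°E)

Convert each endpoint to a unit vector on the sphere (x = cos φ cos λ, y = cos φ sin λ, z = sin φ).
The central angle between the endpoints is δ = arccos(p₁·p₂) ≈ 0.554 rad (31.8°). The total great-circle distance is δ·R ≈ 0.554 × 3440 ≈ 1906 nmi, so the target fraction is f = 1000/1906 ≈ 0.525.
Interpolate at f ≈ 0.525 with slerp weights a = sin((1−f)δ)/sin δ ≈ 0.495, b = sin(fδ)/sin δ ≈ 0.545.
p = a·p₁ + b·p₂ ≈ (0.800, 0.541, 0.261); φ = arcsin(p_z) ≈ 15.13°, λ = atan2(p_y, p_x) ≈ 34.07°.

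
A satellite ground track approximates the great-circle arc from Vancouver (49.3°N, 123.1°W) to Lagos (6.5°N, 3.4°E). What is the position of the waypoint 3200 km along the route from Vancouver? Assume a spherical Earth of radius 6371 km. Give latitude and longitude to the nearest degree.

≈ 57°N, 76°W

Convert each endpoint to a unit vector on the sphere (x = cos φ cos λ, y = cos φ sin λ, z = sin φ).
The central angle between the endpoints is δ = arccos(p₁·p₂) ≈ 1.875 rad (107.4°). The total great-circle distance is δ·R ≈ 1.875 × 6371 ≈ 11946 km, so the target fraction is f = 3200/11946 ≈ 0.268.
Interpolate at f ≈ 0.268 with slerp weights a = sin((1−f)δ)/sin δ ≈ 1.028, b = sin(fδ)/sin δ ≈ 0.505.
p = a·p₁ + b·p₂ ≈ (0.135, -0.532, 0.836); φ = arcsin(p_z) ≈ 56.74°, λ = atan2(p_y, p_x) ≈ -75.80°.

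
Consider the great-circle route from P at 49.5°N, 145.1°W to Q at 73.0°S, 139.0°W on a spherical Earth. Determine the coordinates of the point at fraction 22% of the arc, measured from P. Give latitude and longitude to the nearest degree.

≈ 23°N, 144°W

The haversine formula gives a central angle δ ≈ 2.139 rad (122.6°) between the endpoints.
Interpolate at f = 0.22 with slerp weights a = sin((1−f)δ)/sin δ ≈ 1.181, b = sin(fδ)/sin δ ≈ 0.538.
p = a·p₁ + b·p₂ ≈ (-0.748, -0.542, 0.383); φ = arcsin(p_z) ≈ 22.55°, λ = atan2(p_y, p_x) ≈ -144.06°.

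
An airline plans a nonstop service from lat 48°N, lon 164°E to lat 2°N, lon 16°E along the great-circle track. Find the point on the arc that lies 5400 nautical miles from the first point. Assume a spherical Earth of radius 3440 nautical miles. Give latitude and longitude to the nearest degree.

Convert each endpoint to a unit vector on the sphere (x = cos φ cos λ, y = cos φ sin λ, z = sin φ).
The central angle between the endpoints is δ = arccos(p₁·p₂) ≈ 2.143 rad (122.8°). The total great-circle distance is δ·R ≈ 2.143 × 3440 ≈ 7371 nmi, so the target fraction is f = 5400/7371 ≈ 0.733.
Interpolate at f ≈ 0.733 with slerp weights a = sin((1−f)δ)/sin δ ≈ 0.645, b = sin(fδ)/sin δ ≈ 1.189.
p = a·p₁ + b·p₂ ≈ (0.728, 0.446, 0.521); φ = arcsin(p_z) ≈ 31.37°, λ = atan2(p_y, p_x) ≈ 31.53°.

≈ lat 31°N, lon 32°E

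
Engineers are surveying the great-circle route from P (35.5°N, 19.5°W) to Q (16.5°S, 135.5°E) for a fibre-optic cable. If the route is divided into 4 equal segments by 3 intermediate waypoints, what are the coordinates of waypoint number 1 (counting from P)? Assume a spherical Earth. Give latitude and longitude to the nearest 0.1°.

≈ (47.6°N, 29.2°E)

Write both endpoints as unit vectors p₁, p₂ with components (cos φ cos λ, cos φ sin λ, sin φ).
The central angle between the endpoints is δ = arccos(p₁·p₂) ≈ 2.631 rad (150.7°).
Interpolate at f = 1/4 with slerp weights a = sin((1−f)δ)/sin δ ≈ 1.882, b = sin(fδ)/sin δ ≈ 1.251.
p = a·p₁ + b·p₂ ≈ (0.589, 0.329, 0.738); φ = arcsin(p_z) ≈ 47.55°, λ = atan2(p_y, p_x) ≈ 29.17°.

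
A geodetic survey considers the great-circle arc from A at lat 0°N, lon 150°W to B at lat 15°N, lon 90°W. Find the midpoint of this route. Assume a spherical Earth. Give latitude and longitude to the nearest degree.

The haversine formula gives a central angle δ ≈ 1.067 rad (61.1°) between the endpoints.
Interpolate at f = 1/2 with slerp weights a = sin((1−f)δ)/sin δ ≈ 0.581, b = sin(fδ)/sin δ ≈ 0.581.
p = a·p₁ + b·p₂ ≈ (-0.503, -0.851, 0.150); φ = arcsin(p_z) ≈ 8.64°, λ = atan2(p_y, p_x) ≈ -120.57°.

≈ lat 9°N, lon 121°W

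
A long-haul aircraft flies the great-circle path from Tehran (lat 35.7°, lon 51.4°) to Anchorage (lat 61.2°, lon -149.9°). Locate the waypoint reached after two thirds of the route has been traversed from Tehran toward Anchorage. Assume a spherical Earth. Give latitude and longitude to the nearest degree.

Write both endpoints as unit vectors p₁, p₂ with components (cos φ cos λ, cos φ sin λ, sin φ).
The central angle between the endpoints is δ = arccos(p₁·p₂) ≈ 1.423 rad (81.6°).
Interpolate at f = 2/3 with slerp weights a = sin((1−f)δ)/sin δ ≈ 0.462, b = sin(fδ)/sin δ ≈ 0.822.
p = a·p₁ + b·p₂ ≈ (-0.108, 0.095, 0.990); φ = arcsin(p_z) ≈ 81.72°, λ = atan2(p_y, p_x) ≈ 138.91°.

≈ lat 82°, lon 139°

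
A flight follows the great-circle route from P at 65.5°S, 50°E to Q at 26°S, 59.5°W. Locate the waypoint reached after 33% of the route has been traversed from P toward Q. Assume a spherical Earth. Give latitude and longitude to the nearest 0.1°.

Convert each endpoint to a unit vector on the sphere (x = cos φ cos λ, y = cos φ sin λ, z = sin φ).
The central angle between the endpoints is δ = arccos(p₁·p₂) ≈ 1.293 rad (74.1°).
Interpolate at f = 0.33 with slerp weights a = sin((1−f)δ)/sin δ ≈ 0.792, b = sin(fδ)/sin δ ≈ 0.430.
p = a·p₁ + b·p₂ ≈ (0.407, -0.082, -0.910); φ = arcsin(p_z) ≈ -65.45°, λ = atan2(p_y, p_x) ≈ -11.32°.

≈ 65.4°S, 11.3°W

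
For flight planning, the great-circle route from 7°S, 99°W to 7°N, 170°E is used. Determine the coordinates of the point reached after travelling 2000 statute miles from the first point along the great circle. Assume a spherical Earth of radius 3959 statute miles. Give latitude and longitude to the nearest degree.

≈ 3°S, 128°W

Write both endpoints as unit vectors p₁, p₂ with components (cos φ cos λ, cos φ sin λ, sin φ).
The central angle between the endpoints is δ = arccos(p₁·p₂) ≈ 1.603 rad (91.8°). The total great-circle distance is δ·R ≈ 1.603 × 3959 ≈ 6346 mi, so the target fraction is f = 2000/6346 ≈ 0.315.
Interpolate at f ≈ 0.315 with slerp weights a = sin((1−f)δ)/sin δ ≈ 0.891, b = sin(fδ)/sin δ ≈ 0.484.
p = a·p₁ + b·p₂ ≈ (-0.612, -0.790, -0.050); φ = arcsin(p_z) ≈ -2.84°, λ = atan2(p_y, p_x) ≈ -127.76°.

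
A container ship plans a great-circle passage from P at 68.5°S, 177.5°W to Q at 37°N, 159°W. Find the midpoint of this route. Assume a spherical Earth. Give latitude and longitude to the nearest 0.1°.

≈ 15.9°S, 164.8°W

Write both endpoints as unit vectors p₁, p₂ with components (cos φ cos λ, cos φ sin λ, sin φ).
The central angle between the endpoints is δ = arccos(p₁·p₂) ≈ 1.857 rad (106.4°).
Interpolate at f = 1/2 with slerp weights a = sin((1−f)δ)/sin δ ≈ 0.835, b = sin(fδ)/sin δ ≈ 0.835.
p = a·p₁ + b·p₂ ≈ (-0.928, -0.252, -0.274); φ = arcsin(p_z) ≈ -15.92°, λ = atan2(p_y, p_x) ≈ -164.79°.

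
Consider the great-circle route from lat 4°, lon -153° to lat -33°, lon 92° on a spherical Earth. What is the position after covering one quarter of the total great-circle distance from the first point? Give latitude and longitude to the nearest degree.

≈ lat -12°, lon -177°

The haversine formula gives a central angle δ ≈ 1.973 rad (113.1°) between the endpoints.
Interpolate at f = 1/4 with slerp weights a = sin((1−f)δ)/sin δ ≈ 1.082, b = sin(fδ)/sin δ ≈ 0.515.
p = a·p₁ + b·p₂ ≈ (-0.977, -0.059, -0.205); φ = arcsin(p_z) ≈ -11.82°, λ = atan2(p_y, p_x) ≈ -176.55°.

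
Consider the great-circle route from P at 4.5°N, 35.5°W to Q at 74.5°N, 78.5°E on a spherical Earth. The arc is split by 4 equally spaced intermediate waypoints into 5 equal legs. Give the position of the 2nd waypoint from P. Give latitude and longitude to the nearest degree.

The haversine formula gives a central angle δ ≈ 1.604 rad (91.9°) between the endpoints.
Interpolate at f = 2/5 with slerp weights a = sin((1−f)δ)/sin δ ≈ 0.821, b = sin(fδ)/sin δ ≈ 0.599.
p = a·p₁ + b·p₂ ≈ (0.698, -0.318, 0.641); φ = arcsin(p_z) ≈ 39.89°, λ = atan2(p_y, p_x) ≈ -24.52°.

≈ 40°N, 25°W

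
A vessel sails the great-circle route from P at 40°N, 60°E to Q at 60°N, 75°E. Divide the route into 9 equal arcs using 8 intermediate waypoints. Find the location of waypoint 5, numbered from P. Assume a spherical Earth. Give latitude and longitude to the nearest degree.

Convert each endpoint to a unit vector on the sphere (x = cos φ cos λ, y = cos φ sin λ, z = sin φ).
The central angle between the endpoints is δ = arccos(p₁·p₂) ≈ 0.385 rad (22.1°).
Interpolate at f = 5/9 with slerp weights a = sin((1−f)δ)/sin δ ≈ 0.453, b = sin(fδ)/sin δ ≈ 0.565.
p = a·p₁ + b·p₂ ≈ (0.247, 0.574, 0.781); φ = arcsin(p_z) ≈ 51.35°, λ = atan2(p_y, p_x) ≈ 66.72°.

≈ 51°N, 67°E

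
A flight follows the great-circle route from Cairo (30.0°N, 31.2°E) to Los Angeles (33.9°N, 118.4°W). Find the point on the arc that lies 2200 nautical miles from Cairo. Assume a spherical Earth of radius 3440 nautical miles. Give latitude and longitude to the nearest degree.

Write both endpoints as unit vectors p₁, p₂ with components (cos φ cos λ, cos φ sin λ, sin φ).
The central angle between the endpoints is δ = arccos(p₁·p₂) ≈ 1.919 rad (109.9°). The total great-circle distance is δ·R ≈ 1.919 × 3440 ≈ 6601 nmi, so the target fraction is f = 2200/6601 ≈ 0.333.
Interpolate at f ≈ 0.333 with slerp weights a = sin((1−f)δ)/sin δ ≈ 1.019, b = sin(fδ)/sin δ ≈ 0.635.
p = a·p₁ + b·p₂ ≈ (0.504, -0.006, 0.864); φ = arcsin(p_z) ≈ 59.72°, λ = atan2(p_y, p_x) ≈ -0.73°.

≈ (60°N, 1°W)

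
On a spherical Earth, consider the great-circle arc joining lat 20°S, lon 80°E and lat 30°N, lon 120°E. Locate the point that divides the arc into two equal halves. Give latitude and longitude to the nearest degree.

Convert each endpoint to a unit vector on the sphere (x = cos φ cos λ, y = cos φ sin λ, z = sin φ).
The central angle between the endpoints is δ = arccos(p₁·p₂) ≈ 1.101 rad (63.1°).
Interpolate at f = 1/2 with slerp weights a = sin((1−f)δ)/sin δ ≈ 0.587, b = sin(fδ)/sin δ ≈ 0.587.
p = a·p₁ + b·p₂ ≈ (-0.158, 0.983, 0.093); φ = arcsin(p_z) ≈ 5.32°, λ = atan2(p_y, p_x) ≈ 99.15°.

≈ lat 5°N, lon 99°E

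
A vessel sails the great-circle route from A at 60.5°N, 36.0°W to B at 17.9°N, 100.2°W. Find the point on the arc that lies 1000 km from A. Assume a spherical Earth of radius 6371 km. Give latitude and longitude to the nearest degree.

≈ 57°N, 52°W

The haversine formula gives a central angle δ ≈ 1.080 rad (61.9°) between the endpoints. The total great-circle distance is δ·R ≈ 1.080 × 6371 ≈ 6880 km, so the target fraction is f = 1000/6880 ≈ 0.145.
Interpolate at f ≈ 0.145 with slerp weights a = sin((1−f)δ)/sin δ ≈ 0.904, b = sin(fδ)/sin δ ≈ 0.177.
p = a·p₁ + b·p₂ ≈ (0.330, -0.428, 0.841); φ = arcsin(p_z) ≈ 57.29°, λ = atan2(p_y, p_x) ≈ -52.32°.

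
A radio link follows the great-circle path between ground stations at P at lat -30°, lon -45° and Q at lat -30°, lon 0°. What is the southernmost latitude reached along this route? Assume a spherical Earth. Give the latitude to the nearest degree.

The great circle lies in the plane with unit normal n̂ = (p₁ × p₂)/|p₁ × p₂|.
Here n̂_z ≈ +0.848; the vertex latitude is φ_max = arccos|n̂_z| ≈ 32.0°.

≈ -32°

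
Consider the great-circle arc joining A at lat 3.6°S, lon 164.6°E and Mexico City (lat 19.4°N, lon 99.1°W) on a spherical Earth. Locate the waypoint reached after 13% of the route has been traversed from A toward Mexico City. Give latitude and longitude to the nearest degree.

From cos δ = sin φ₁ sin φ₂ + cos φ₁ cos φ₂ cos Δλ, the central angle is δ ≈ 1.695 rad (97.1°).
Interpolate at f = 0.13 with slerp weights a = sin((1−f)δ)/sin δ ≈ 1.003, b = sin(fδ)/sin δ ≈ 0.220.
p = a·p₁ + b·p₂ ≈ (-0.998, 0.061, 0.010); φ = arcsin(p_z) ≈ 0.58°, λ = atan2(p_y, p_x) ≈ 176.52°.

≈ lat 1°N, lon 177°E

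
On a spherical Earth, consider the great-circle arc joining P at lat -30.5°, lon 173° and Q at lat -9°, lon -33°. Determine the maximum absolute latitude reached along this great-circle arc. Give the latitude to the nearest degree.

The great circle lies in the plane with unit normal n̂ = (p₁ × p₂)/|p₁ × p₂|.
Here n̂_z ≈ +0.512; the vertex latitude is φ_max = arccos|n̂_z| ≈ 59.2°.

≈ -59°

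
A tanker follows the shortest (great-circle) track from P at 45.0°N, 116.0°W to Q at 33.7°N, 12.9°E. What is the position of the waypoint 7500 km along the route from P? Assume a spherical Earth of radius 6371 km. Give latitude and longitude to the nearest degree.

≈ 50°N, 5°W

Convert each endpoint to a unit vector on the sphere (x = cos φ cos λ, y = cos φ sin λ, z = sin φ).
The central angle between the endpoints is δ = arccos(p₁·p₂) ≈ 1.548 rad (88.7°). The total great-circle distance is δ·R ≈ 1.548 × 6371 ≈ 9862 km, so the target fraction is f = 7500/9862 ≈ 0.761.
Interpolate at f ≈ 0.761 with slerp weights a = sin((1−f)δ)/sin δ ≈ 0.362, b = sin(fδ)/sin δ ≈ 0.924.
p = a·p₁ + b·p₂ ≈ (0.637, -0.059, 0.769); φ = arcsin(p_z) ≈ 50.24°, λ = atan2(p_y, p_x) ≈ -5.27°.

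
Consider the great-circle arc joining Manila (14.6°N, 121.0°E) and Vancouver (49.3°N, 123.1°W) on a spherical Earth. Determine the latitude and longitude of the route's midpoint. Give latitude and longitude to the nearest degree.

From cos δ = sin φ₁ sin φ₂ + cos φ₁ cos φ₂ cos Δλ, the central angle is δ ≈ 1.655 rad (94.8°).
Interpolate at f = 1/2 with slerp weights a = sin((1−f)δ)/sin δ ≈ 0.739, b = sin(fδ)/sin δ ≈ 0.739.
p = a·p₁ + b·p₂ ≈ (-0.632, 0.209, 0.747); φ = arcsin(p_z) ≈ 48.29°, λ = atan2(p_y, p_x) ≈ 161.66°.

≈ (48°N, 162°E)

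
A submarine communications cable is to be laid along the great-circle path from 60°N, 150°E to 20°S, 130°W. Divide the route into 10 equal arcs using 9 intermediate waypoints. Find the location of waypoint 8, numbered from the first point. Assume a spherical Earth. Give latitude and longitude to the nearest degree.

≈ 2°S, 140°W

Write both endpoints as unit vectors p₁, p₂ with components (cos φ cos λ, cos φ sin λ, sin φ).
The central angle between the endpoints is δ = arccos(p₁·p₂) ≈ 1.787 rad (102.4°).
Interpolate at f = 8/10 with slerp weights a = sin((1−f)δ)/sin δ ≈ 0.358, b = sin(fδ)/sin δ ≈ 1.014.
p = a·p₁ + b·p₂ ≈ (-0.767, -0.640, -0.036); φ = arcsin(p_z) ≈ -2.09°, λ = atan2(p_y, p_x) ≈ -140.17°.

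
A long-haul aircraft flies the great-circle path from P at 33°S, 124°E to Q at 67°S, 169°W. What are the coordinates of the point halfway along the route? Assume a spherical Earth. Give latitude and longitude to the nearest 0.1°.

Write both endpoints as unit vectors p₁, p₂ with components (cos φ cos λ, cos φ sin λ, sin φ).
The central angle between the endpoints is δ = arccos(p₁·p₂) ≈ 0.890 rad (51.0°).
Interpolate at f = 1/2 with slerp weights a = sin((1−f)δ)/sin δ ≈ 0.554, b = sin(fδ)/sin δ ≈ 0.554.
p = a·p₁ + b·p₂ ≈ (-0.472, 0.344, -0.812); φ = arcsin(p_z) ≈ -54.25°, λ = atan2(p_y, p_x) ≈ 143.94°.

≈ 54.3°S, 143.9°E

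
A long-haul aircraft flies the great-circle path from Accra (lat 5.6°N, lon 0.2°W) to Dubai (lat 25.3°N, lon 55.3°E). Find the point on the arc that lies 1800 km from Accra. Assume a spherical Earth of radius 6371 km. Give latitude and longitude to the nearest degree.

≈ lat 13°N, lon 15°E

Convert each endpoint to a unit vector on the sphere (x = cos φ cos λ, y = cos φ sin λ, z = sin φ).
The central angle between the endpoints is δ = arccos(p₁·p₂) ≈ 0.987 rad (56.5°). The total great-circle distance is δ·R ≈ 0.987 × 6371 ≈ 6287 km, so the target fraction is f = 1800/6287 ≈ 0.286.
Interpolate at f ≈ 0.286 with slerp weights a = sin((1−f)δ)/sin δ ≈ 0.776, b = sin(fδ)/sin δ ≈ 0.334.
p = a·p₁ + b·p₂ ≈ (0.944, 0.246, 0.219); φ = arcsin(p_z) ≈ 12.62°, λ = atan2(p_y, p_x) ≈ 14.58°.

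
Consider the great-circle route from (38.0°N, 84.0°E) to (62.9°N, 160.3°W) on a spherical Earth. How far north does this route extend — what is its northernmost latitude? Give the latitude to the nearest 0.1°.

≈ 69.4°N

The great circle lies in the plane with unit normal n̂ = (p₁ × p₂)/|p₁ × p₂|.
Here n̂_z ≈ +0.352; the vertex latitude is φ_max = arccos|n̂_z| ≈ 69.4°.
Check via Clairaut: cos φ_max = |cos φ₁| · sin C = cos(38.0°)·sin(26.5°) ≈ 0.352, again giving ≈ 69.4°.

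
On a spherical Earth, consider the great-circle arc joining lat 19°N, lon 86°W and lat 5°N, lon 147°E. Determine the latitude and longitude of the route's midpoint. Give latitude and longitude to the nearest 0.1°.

≈ lat 25.4°N, lon 152.5°W

Write both endpoints as unit vectors p₁, p₂ with components (cos φ cos λ, cos φ sin λ, sin φ).
The central angle between the endpoints is δ = arccos(p₁·p₂) ≈ 2.139 rad (122.6°).
Interpolate at f = 1/2 with slerp weights a = sin((1−f)δ)/sin δ ≈ 1.041, b = sin(fδ)/sin δ ≈ 1.041.
p = a·p₁ + b·p₂ ≈ (-0.801, -0.417, 0.430); φ = arcsin(p_z) ≈ 25.44°, λ = atan2(p_y, p_x) ≈ -152.50°.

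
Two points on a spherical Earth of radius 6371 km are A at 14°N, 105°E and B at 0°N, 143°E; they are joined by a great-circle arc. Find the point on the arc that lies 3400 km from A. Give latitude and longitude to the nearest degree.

The haversine formula gives a central angle δ ≈ 0.700 rad (40.1°) between the endpoints. The total great-circle distance is δ·R ≈ 0.700 × 6371 ≈ 4462 km, so the target fraction is f = 3400/4462 ≈ 0.762.
Interpolate at f ≈ 0.762 with slerp weights a = sin((1−f)δ)/sin δ ≈ 0.257, b = sin(fδ)/sin δ ≈ 0.789.
p = a·p₁ + b·p₂ ≈ (-0.695, 0.716, 0.062); φ = arcsin(p_z) ≈ 3.57°, λ = atan2(p_y, p_x) ≈ 134.14°.

≈ 4°N, 134°E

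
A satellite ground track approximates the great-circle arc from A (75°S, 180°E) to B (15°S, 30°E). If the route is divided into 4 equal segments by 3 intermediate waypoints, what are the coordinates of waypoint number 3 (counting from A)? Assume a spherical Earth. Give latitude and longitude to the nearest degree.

≈ (37°S, 33°E)

The haversine formula gives a central angle δ ≈ 1.537 rad (88.1°) between the endpoints.
Interpolate at f = 3/4 with slerp weights a = sin((1−f)δ)/sin δ ≈ 0.375, b = sin(fδ)/sin δ ≈ 0.914.
p = a·p₁ + b·p₂ ≈ (0.668, 0.442, -0.599); φ = arcsin(p_z) ≈ -36.80°, λ = atan2(p_y, p_x) ≈ 33.48°.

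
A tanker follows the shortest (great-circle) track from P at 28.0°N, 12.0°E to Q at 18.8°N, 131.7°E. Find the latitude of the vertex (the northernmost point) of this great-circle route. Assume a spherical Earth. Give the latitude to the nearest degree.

The great circle lies in the plane with unit normal n̂ = (p₁ × p₂)/|p₁ × p₂|.
Here n̂_z ≈ +0.752; the vertex latitude is φ_max = arccos|n̂_z| ≈ 41.2°.
Check via Clairaut: cos φ_max = |cos φ₁| · sin C = cos(28.0°)·sin(58.5°) ≈ 0.752, again giving ≈ 41.2°.

≈ 41°N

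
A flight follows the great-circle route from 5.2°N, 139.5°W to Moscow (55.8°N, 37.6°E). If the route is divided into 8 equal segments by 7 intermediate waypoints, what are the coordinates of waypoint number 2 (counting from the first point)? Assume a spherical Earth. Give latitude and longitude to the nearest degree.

≈ 35°N, 138°W

Write both endpoints as unit vectors p₁, p₂ with components (cos φ cos λ, cos φ sin λ, sin φ).
The central angle between the endpoints is δ = arccos(p₁·p₂) ≈ 2.076 rad (119.0°).
Interpolate at f = 2/8 with slerp weights a = sin((1−f)δ)/sin δ ≈ 1.143, b = sin(fδ)/sin δ ≈ 0.567.
p = a·p₁ + b·p₂ ≈ (-0.613, -0.545, 0.572); φ = arcsin(p_z) ≈ 34.92°, λ = atan2(p_y, p_x) ≈ -138.37°.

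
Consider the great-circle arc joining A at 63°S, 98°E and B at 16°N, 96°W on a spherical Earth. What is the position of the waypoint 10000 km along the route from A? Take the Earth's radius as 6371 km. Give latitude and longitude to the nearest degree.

≈ 26°S, 102°W

Convert each endpoint to a unit vector on the sphere (x = cos φ cos λ, y = cos φ sin λ, z = sin φ).
The central angle between the endpoints is δ = arccos(p₁·p₂) ≈ 2.304 rad (132.0°). The total great-circle distance is δ·R ≈ 2.304 × 6371 ≈ 14677 km, so the target fraction is f = 10000/14677 ≈ 0.681.
Interpolate at f ≈ 0.681 with slerp weights a = sin((1−f)δ)/sin δ ≈ 0.901, b = sin(fδ)/sin δ ≈ 1.345.
p = a·p₁ + b·p₂ ≈ (-0.192, -0.881, -0.432); φ = arcsin(p_z) ≈ -25.61°, λ = atan2(p_y, p_x) ≈ -102.30°.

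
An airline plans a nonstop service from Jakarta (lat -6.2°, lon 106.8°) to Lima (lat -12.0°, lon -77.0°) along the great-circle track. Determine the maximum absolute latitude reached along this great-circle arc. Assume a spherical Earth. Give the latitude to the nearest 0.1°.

≈ -78.3°

The great circle lies in the plane with unit normal n̂ = (p₁ × p₂)/|p₁ × p₂|.
Here n̂_z ≈ +0.202; the vertex latitude is φ_max = arccos|n̂_z| ≈ 78.3°.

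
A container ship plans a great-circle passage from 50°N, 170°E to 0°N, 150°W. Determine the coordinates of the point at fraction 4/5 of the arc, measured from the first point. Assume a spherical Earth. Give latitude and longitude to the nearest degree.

≈ 11°N, 156°W

Convert each endpoint to a unit vector on the sphere (x = cos φ cos λ, y = cos φ sin λ, z = sin φ).
The central angle between the endpoints is δ = arccos(p₁·p₂) ≈ 1.056 rad (60.5°).
Interpolate at f = 4/5 with slerp weights a = sin((1−f)δ)/sin δ ≈ 0.241, b = sin(fδ)/sin δ ≈ 0.859.
p = a·p₁ + b·p₂ ≈ (-0.897, -0.403, 0.184); φ = arcsin(p_z) ≈ 10.63°, λ = atan2(p_y, p_x) ≈ -155.81°.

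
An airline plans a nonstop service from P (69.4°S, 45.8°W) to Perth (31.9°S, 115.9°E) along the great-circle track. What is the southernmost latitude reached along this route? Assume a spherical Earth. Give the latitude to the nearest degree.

The great circle lies in the plane with unit normal n̂ = (p₁ × p₂)/|p₁ × p₂|.
Here n̂_z ≈ +0.096; the vertex latitude is φ_max = arccos|n̂_z| ≈ 84.5°.
Check via Clairaut: cos φ_max = |cos φ₁| · sin C = cos(69.4°)·sin(164.2°) ≈ 0.096, again giving ≈ 84.5°.

≈ 84°S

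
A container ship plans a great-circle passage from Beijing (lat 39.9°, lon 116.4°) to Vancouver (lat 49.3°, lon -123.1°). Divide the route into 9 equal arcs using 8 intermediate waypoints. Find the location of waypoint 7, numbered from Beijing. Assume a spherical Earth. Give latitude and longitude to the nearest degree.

From cos δ = sin φ₁ sin φ₂ + cos φ₁ cos φ₂ cos Δλ, the central angle is δ ≈ 1.336 rad (76.6°).
Interpolate at f = 7/9 with slerp weights a = sin((1−f)δ)/sin δ ≈ 0.301, b = sin(fδ)/sin δ ≈ 0.886.
p = a·p₁ + b·p₂ ≈ (-0.418, -0.277, 0.865); φ = arcsin(p_z) ≈ 59.87°, λ = atan2(p_y, p_x) ≈ -146.44°.

≈ lat 60°, lon -146°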